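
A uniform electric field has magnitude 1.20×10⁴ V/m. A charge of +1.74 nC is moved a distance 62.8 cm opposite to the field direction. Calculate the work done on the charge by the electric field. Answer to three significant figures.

-1.31×10⁻⁵ J

The potential change for a displacement 62.8 cm opposite to the field direction is ΔV = +Ed = 7540 V.
W_field = −qΔV = -1.31×10⁻⁵ J.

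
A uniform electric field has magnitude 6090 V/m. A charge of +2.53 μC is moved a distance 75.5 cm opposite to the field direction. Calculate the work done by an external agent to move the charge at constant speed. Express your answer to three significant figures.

The potential change for a displacement 75.5 cm opposite to the field direction is ΔV = +Ed = 4600 V.
W_ext = qΔV = 0.0116 J.

0.0116 J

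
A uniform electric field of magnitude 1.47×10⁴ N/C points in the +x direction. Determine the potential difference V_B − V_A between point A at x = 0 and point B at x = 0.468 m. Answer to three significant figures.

-6880 V

In a uniform field, potential decreases in the direction of E: V_B − V_A = −E·Δx.
V_B − V_A = −(1.47×10⁴ V/m)(0.468 m) = -6880 V.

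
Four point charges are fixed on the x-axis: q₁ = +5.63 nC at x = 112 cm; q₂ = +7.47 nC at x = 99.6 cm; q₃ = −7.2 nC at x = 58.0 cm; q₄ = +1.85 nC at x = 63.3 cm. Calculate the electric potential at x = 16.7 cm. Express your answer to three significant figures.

The total potential is the scalar sum of each charge's contribution, V = Σ kqᵢ/rᵢ.
Distances from the field point to each charge: r₁ = 0.953 m, r₂ = 0.829 m, r₃ = 0.413 m, r₄ = 0.466 m.
V = k[(5.63×10⁻⁹)/(0.953) + (7.47×10⁻⁹)/(0.829) + (-7.20×10⁻⁹)/(0.413) + (1.85×10⁻⁹)/(0.466)] = 13.1 V.

13.1 V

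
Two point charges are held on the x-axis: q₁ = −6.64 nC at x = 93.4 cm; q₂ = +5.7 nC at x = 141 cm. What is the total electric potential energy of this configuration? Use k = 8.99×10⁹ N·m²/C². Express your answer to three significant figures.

The work to assemble the configuration equals its total potential energy, U = Σ kqᵢqⱼ/rᵢⱼ over all pairs.
Pair separations: r₁₂ = 0.476 m.
U = (-7.15×10⁻⁷) = -7.15×10⁻⁷ J.

-7.15×10⁻⁷ J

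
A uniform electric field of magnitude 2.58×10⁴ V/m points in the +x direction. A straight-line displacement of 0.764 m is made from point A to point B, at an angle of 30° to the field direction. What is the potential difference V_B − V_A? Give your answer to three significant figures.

-1.71×10⁴ V

Only the component of displacement along E changes the potential: ΔV = −E·d·cosθ.
ΔV = −(2.58×10⁴ V/m)(0.764 m)cos30° = -1.71×10⁴ V.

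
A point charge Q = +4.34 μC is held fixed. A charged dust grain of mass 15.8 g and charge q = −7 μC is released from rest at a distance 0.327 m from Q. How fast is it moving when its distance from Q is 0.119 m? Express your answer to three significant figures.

13.6 m/s

Only the electrostatic force acts, so mechanical energy is conserved: ½mv² = U₁ − U₂ = kQq(1/r₁ − 1/r₂).
U₁ − U₂ = (8.99×10⁹ N·m²/C²)(4.34×10⁻⁶ C)(-7.00×10⁻⁶ C)(1/0.327 − 1/0.119) = 1.46 J.
v = √(2·1.46/0.0158) = 13.6 m/s.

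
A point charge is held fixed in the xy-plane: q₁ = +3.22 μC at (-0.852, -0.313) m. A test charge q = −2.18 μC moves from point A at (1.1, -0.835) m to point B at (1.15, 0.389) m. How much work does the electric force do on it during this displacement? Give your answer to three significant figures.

The work done by the electric force is W_field = −ΔU = −q(V_B − V_A) = q(V_A − V_B).
At A: distance to the source charge is 2.02 m; V_A = kq₁/r = 1.43×10⁴ V.
At B: distance to the source charge is 2.12 m; V_B = kq₁/r = 1.36×10⁴ V.
ΔV = V_B − V_A = -682 V.
W_field = −qΔV = −(-2.18×10⁻⁶ C)(-682 V) = -1.49×10⁻³ J.

-1.49×10⁻³ J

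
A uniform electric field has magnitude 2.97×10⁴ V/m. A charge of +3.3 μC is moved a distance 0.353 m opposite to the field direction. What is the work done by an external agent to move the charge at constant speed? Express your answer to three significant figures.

0.0346 J

The potential change for a displacement 0.353 m opposite to the field direction is ΔV = +Ed = 1.05×10⁴ V.
W_ext = qΔV = 0.0346 J.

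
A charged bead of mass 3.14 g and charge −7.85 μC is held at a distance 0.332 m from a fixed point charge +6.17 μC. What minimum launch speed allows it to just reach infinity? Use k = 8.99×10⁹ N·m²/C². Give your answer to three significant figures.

To just escape, total mechanical energy must reach zero at infinity: ½mv²_min + U = 0, so ½mv²_min = −U = |kQq|/r.
|U| = |kQq|/r = (8.99×10⁹ N·m²/C²)(6.17×10⁻⁶)(7.85×10⁻⁶)/(0.332) = 1.31 J.
v_min = √(2|U|/m) = √(2·1.31/3.14×10⁻³) = 28.9 m/s.

28.9 m/s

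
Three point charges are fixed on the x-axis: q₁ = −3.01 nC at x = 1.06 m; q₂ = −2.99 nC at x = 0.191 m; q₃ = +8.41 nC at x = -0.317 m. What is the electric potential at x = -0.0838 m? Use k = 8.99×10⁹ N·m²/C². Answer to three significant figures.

Electric potential is a scalar, so the contributions from each charge add algebraically: V = Σ kqᵢ/rᵢ.
Distances from the field point to each charge: r₁ = 1.14 m, r₂ = 0.275 m, r₃ = 0.233 m.
V = k[(-3.01×10⁻⁹)/(1.14) + (-2.99×10⁻⁹)/(0.275) + (8.41×10⁻⁹)/(0.233)] = 203 V.

203 V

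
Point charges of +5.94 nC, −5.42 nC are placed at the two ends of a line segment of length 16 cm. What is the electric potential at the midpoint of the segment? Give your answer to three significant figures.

The total potential is the scalar sum of each charge's contribution, V = Σ kqᵢ/rᵢ.
Each charge is 0.0800 m from the midpoint.
V = k[(5.94×10⁻⁹)/(0.0800) + (-5.42×10⁻⁹)/(0.0800)] = 58.4 V.

58.4 V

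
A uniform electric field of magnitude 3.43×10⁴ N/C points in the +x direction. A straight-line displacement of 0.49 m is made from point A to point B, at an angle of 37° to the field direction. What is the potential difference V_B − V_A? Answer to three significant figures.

-1.34×10⁴ V

Only the component of displacement along E changes the potential: ΔV = −E·d·cosθ.
ΔV = −(3.43×10⁴ V/m)(0.490 m)cos37° = -1.34×10⁴ V.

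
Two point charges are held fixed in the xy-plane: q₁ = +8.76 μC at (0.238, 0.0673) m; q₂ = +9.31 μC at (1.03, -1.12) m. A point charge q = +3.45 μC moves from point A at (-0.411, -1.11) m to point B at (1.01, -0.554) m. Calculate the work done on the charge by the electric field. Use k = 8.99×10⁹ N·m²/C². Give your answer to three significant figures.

The work done by the electric force is W_field = −ΔU = −q(V_B − V_A) = q(V_A − V_B).
At A: distances to the source charges are 1.34 m, 1.44 m; V_A = Σ kqᵢ/rᵢ = 1.17×10⁵ V.
At B: distances to the source charges are 0.991 m, 0.566 m; V_B = Σ kqᵢ/rᵢ = 2.27×10⁵ V.
ΔV = V_B − V_A = 1.11×10⁵ V.
W_field = −qΔV = −(3.45×10⁻⁶ C)(1.11×10⁵ V) = -0.382 J.

-0.382 J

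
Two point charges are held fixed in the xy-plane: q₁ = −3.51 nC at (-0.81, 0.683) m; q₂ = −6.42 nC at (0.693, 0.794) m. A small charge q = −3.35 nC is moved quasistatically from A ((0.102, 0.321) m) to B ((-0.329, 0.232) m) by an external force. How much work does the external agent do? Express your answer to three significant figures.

For quasistatic motion the external work equals the change in potential energy: W_ext = qΔV = q(V_B − V_A).
At A: distances to the source charges are 0.981 m, 0.757 m; V_A = Σ kqᵢ/rᵢ = -108 V.
At B: distances to the source charges are 0.659 m, 1.17 m; V_B = Σ kqᵢ/rᵢ = -97.3 V.
ΔV = V_B − V_A = 11.1 V.
W_ext = qΔV = (-3.35×10⁻⁹ C)(11.1 V) = -3.71×10⁻⁸ J.

-3.71×10⁻⁸ J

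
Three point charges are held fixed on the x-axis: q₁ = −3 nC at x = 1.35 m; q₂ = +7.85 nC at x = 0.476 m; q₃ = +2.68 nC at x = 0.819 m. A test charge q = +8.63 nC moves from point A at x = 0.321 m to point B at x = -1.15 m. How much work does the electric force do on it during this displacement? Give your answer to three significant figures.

The work done by the electric force is W_field = −ΔU = −q(V_B − V_A) = q(V_A − V_B).
At A: distances to the source charges are 1.03 m, 0.155 m, 0.498 m; V_A = Σ kqᵢ/rᵢ = 477 V.
At B: distances to the source charges are 2.50 m, 1.63 m, 1.97 m; V_B = Σ kqᵢ/rᵢ = 44.9 V.
ΔV = V_B − V_A = -433 V.
W_field = −qΔV = −(8.63×10⁻⁹ C)(-433 V) = 3.73×10⁻⁶ J.

3.73×10⁻⁶ J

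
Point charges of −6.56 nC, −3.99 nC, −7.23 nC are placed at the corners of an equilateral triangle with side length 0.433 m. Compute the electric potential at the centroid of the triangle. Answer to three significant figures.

-639 V

The total potential is the scalar sum of each charge's contribution, V = Σ kqᵢ/rᵢ.
The distance from each vertex to the centroid is a/√3 = 0.250 m.
V = k[(-6.56×10⁻⁹)/(0.250) + (-3.99×10⁻⁹)/(0.250) + (-7.23×10⁻⁹)/(0.250)] = -639 V.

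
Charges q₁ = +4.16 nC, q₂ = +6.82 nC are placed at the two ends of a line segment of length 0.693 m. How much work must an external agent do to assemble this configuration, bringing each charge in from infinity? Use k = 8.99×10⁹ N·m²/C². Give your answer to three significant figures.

3.68×10⁻⁷ J

The assembly work is the sum of pairwise potential energies, U = Σ_{i<j} kqᵢqⱼ/rᵢⱼ.
The separation is r = 0.693 m.
U = (3.68×10⁻⁷) = 3.68×10⁻⁷ J.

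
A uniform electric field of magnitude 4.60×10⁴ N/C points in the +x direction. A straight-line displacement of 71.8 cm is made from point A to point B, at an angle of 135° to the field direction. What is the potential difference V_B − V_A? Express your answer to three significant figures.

Only the component of displacement along E changes the potential: ΔV = −E·d·cosθ.
ΔV = −(4.60×10⁴ V/m)(0.718 m)cos135° = 2.34×10⁴ V.

2.34×10⁴ V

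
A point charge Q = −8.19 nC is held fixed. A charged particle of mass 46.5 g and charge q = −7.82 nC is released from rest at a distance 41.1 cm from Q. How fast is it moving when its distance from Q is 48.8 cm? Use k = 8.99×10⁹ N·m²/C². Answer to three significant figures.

3.08×10⁻³ m/s

Only the electrostatic force acts, so mechanical energy is conserved: ½mv² = U₁ − U₂ = kQq(1/r₁ − 1/r₂).
U₁ − U₂ = (8.99×10⁹ N·m²/C²)(-8.19×10⁻⁹ C)(-7.82×10⁻⁹ C)(1/0.411 − 1/0.488) = 2.21×10⁻⁷ J.
v = √(2·2.21×10⁻⁷/0.0465) = 3.08×10⁻³ m/s.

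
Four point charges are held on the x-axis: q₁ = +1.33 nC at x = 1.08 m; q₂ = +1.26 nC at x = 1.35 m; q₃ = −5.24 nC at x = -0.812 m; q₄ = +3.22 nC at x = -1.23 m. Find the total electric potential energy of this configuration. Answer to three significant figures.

-3.37×10⁻⁷ J

The work to assemble the configuration equals its total potential energy, U = Σ kqᵢqⱼ/rᵢⱼ over all pairs.
Pair separations: r₁₂ = 0.270 m, r₁₃ = 1.89 m, r₁₄ = 2.31 m, r₂₃ = 2.16 m, r₂₄ = 2.58 m, r₃₄ = 0.418 m.
Summing all 6 pair terms gives U = -3.37×10⁻⁷ J.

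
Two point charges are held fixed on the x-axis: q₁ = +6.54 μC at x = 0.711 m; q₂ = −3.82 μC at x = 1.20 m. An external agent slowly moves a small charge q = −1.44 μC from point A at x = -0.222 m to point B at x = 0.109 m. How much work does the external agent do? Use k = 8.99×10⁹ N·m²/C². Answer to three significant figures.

For quasistatic motion the external work equals the change in potential energy: W_ext = qΔV = q(V_B − V_A).
At A: distances to the source charges are 0.933 m, 1.42 m; V_A = Σ kqᵢ/rᵢ = 3.89×10⁴ V.
At B: distances to the source charges are 0.602 m, 1.09 m; V_B = Σ kqᵢ/rᵢ = 6.62×10⁴ V.
ΔV = V_B − V_A = 2.73×10⁴ V.
W_ext = qΔV = (-1.44×10⁻⁶ C)(2.73×10⁴ V) = -0.0393 J.

-0.0393 J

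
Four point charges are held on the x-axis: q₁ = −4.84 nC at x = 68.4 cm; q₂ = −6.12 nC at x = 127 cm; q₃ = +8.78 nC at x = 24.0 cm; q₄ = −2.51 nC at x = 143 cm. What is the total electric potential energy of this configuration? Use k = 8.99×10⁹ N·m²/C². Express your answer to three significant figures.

-3.20×10⁻⁸ J

The assembly work is the sum of pairwise potential energies, U = Σ_{i<j} kqᵢqⱼ/rᵢⱼ.
Pair separations: r₁₂ = 0.586 m, r₁₃ = 0.444 m, r₁₄ = 0.746 m, r₂₃ = 1.03 m, r₂₄ = 0.160 m, r₃₄ = 1.19 m.
Summing all 6 pair terms gives U = -3.20×10⁻⁸ J.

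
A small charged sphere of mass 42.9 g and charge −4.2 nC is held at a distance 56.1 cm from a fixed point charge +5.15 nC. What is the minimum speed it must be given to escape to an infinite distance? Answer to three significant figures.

4.02×10⁻³ m/s

To just escape, total mechanical energy must reach zero at infinity: ½mv²_min + U = 0, so ½mv²_min = −U = |kQq|/r.
|U| = |kQq|/r = (8.99×10⁹ N·m²/C²)(5.15×10⁻⁹)(4.20×10⁻⁹)/(0.561) = 3.47×10⁻⁷ J.
v_min = √(2|U|/m) = √(2·3.47×10⁻⁷/0.0429) = 4.02×10⁻³ m/s.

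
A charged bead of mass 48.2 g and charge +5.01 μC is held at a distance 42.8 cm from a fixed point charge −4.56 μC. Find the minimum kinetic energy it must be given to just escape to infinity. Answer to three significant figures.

To just escape, total mechanical energy must reach zero at infinity: ½mv²_min + U = 0, so ½mv²_min = −U = |kQq|/r.
|U| = |kQq|/r = (8.99×10⁹ N·m²/C²)(4.56×10⁻⁶)(5.01×10⁻⁶)/(0.428) = 0.480 J.

0.480 J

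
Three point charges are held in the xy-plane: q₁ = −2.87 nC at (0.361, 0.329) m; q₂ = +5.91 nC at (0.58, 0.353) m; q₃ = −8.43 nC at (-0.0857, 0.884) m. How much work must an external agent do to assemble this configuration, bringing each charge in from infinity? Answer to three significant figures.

-9.13×10⁻⁷ J

The work to assemble the configuration equals its total potential energy, U = Σ kqᵢqⱼ/rᵢⱼ over all pairs.
Pair separations: r₁₂ = 0.220 m, r₁₃ = 0.712 m, r₂₃ = 0.852 m.
U = (-6.92×10⁻⁷) + (3.05×10⁻⁷) + (-5.26×10⁻⁷) = -9.13×10⁻⁷ J.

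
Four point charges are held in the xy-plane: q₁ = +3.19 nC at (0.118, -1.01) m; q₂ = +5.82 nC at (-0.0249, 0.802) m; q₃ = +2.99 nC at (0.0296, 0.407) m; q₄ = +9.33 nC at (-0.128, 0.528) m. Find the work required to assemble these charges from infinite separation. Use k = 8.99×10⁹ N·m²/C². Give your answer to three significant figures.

3.65×10⁻⁶ J

The work to assemble the configuration equals its total potential energy, U = Σ kqᵢqⱼ/rᵢⱼ over all pairs.
Pair separations: r₁₂ = 1.82 m, r₁₃ = 1.42 m, r₁₄ = 1.56 m, r₂₃ = 0.399 m, r₂₄ = 0.293 m, r₃₄ = 0.199 m.
Summing all 6 pair terms gives U = 3.65×10⁻⁶ J.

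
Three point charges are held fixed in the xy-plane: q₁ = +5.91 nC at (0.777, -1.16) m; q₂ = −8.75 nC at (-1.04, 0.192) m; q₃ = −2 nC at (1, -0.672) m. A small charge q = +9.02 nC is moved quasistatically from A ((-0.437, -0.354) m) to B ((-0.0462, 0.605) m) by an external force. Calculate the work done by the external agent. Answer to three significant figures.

For quasistatic motion the external work equals the change in potential energy: W_ext = qΔV = q(V_B − V_A).
At A: distances to the source charges are 1.46 m, 0.813 m, 1.47 m; V_A = Σ kqᵢ/rᵢ = -72.5 V.
At B: distances to the source charges are 1.95 m, 1.08 m, 1.65 m; V_B = Σ kqᵢ/rᵢ = -56.7 V.
ΔV = V_B − V_A = 15.8 V.
W_ext = qΔV = (9.02×10⁻⁹ C)(15.8 V) = 1.42×10⁻⁷ J.

1.42×10⁻⁷ J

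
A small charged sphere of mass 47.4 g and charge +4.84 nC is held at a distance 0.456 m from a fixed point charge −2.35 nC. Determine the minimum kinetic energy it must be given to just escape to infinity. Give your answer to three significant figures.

2.24×10⁻⁷ J

To just escape, total mechanical energy must reach zero at infinity: ½mv²_min + U = 0, so ½mv²_min = −U = |kQq|/r.
|U| = |kQq|/r = (8.99×10⁹ N·m²/C²)(2.35×10⁻⁹)(4.84×10⁻⁹)/(0.456) = 2.24×10⁻⁷ J.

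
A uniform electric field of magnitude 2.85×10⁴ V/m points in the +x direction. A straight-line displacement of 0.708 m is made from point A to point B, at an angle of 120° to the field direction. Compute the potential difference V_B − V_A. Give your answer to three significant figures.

Only the component of displacement along E changes the potential: ΔV = −E·d·cosθ.
ΔV = −(2.85×10⁴ V/m)(0.708 m)cos120° = 1.01×10⁴ V.

1.01×10⁴ V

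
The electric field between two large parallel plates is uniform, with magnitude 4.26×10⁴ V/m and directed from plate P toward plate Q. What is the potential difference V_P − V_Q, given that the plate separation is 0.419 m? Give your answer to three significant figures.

1.78×10⁴ V

In a uniform field, potential decreases in the direction of E: ΔV = −E·d for a displacement d parallel to E.
Going from Q to P is a displacement of 0.419 m opposite to the field, so V_P − V_Q = +Ed = 1.78×10⁴ V.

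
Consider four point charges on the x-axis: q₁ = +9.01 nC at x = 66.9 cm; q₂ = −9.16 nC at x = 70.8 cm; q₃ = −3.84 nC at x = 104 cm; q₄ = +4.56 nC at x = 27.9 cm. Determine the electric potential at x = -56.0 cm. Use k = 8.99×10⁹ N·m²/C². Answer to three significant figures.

28.2 V

Electric potential is a scalar, so the contributions from each charge add algebraically: V = Σ kqᵢ/rᵢ.
Distances from the field point to each charge: r₁ = 1.23 m, r₂ = 1.27 m, r₃ = 1.60 m, r₄ = 0.839 m.
V = k[(9.01×10⁻⁹)/(1.23) + (-9.16×10⁻⁹)/(1.27) + (-3.84×10⁻⁹)/(1.60) + (4.56×10⁻⁹)/(0.839)] = 28.2 V.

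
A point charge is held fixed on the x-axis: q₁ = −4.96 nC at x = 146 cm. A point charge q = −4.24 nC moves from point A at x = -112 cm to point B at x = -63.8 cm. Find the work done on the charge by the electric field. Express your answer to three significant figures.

-1.68×10⁻⁸ J

The work done by the electric force is W_field = −ΔU = −q(V_B − V_A) = q(V_A − V_B).
At A: distance to the source charge is 2.58 m; V_A = kq₁/r = -17.3 V.
At B: distance to the source charge is 2.10 m; V_B = kq₁/r = -21.3 V.
ΔV = V_B − V_A = -3.97 V.
W_field = −qΔV = −(-4.24×10⁻⁹ C)(-3.97 V) = -1.68×10⁻⁸ J.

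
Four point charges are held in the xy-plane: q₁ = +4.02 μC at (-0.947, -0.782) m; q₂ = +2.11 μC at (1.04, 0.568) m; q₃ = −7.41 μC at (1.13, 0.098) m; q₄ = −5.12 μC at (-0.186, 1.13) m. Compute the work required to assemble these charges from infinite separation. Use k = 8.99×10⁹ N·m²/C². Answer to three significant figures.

-0.339 J

The assembly work is the sum of pairwise potential energies, U = Σ_{i<j} kqᵢqⱼ/rᵢⱼ.
Pair separations: r₁₂ = 2.40 m, r₁₃ = 2.26 m, r₁₄ = 2.06 m, r₂₃ = 0.479 m, r₂₄ = 1.35 m, r₃₄ = 1.67 m.
Summing all 6 pair terms gives U = -0.339 J.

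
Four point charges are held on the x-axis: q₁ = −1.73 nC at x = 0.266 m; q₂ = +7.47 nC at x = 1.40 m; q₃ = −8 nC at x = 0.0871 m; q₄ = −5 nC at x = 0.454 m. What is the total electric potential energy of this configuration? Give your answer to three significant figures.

1.22×10⁻⁶ J

The work to assemble the configuration equals its total potential energy, U = Σ kqᵢqⱼ/rᵢⱼ over all pairs.
Pair separations: r₁₂ = 1.13 m, r₁₃ = 0.179 m, r₁₄ = 0.188 m, r₂₃ = 1.31 m, r₂₄ = 0.946 m, r₃₄ = 0.367 m.
Summing all 6 pair terms gives U = 1.22×10⁻⁶ J.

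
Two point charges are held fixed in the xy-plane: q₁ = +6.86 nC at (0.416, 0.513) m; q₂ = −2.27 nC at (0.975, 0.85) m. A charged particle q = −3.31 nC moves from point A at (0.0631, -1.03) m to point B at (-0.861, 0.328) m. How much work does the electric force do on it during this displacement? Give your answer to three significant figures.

2.62×10⁻⁸ J

The work done by the electric force is W_field = −ΔU = −q(V_B − V_A) = q(V_A − V_B).
At A: distances to the source charges are 1.58 m, 2.09 m; V_A = Σ kqᵢ/rᵢ = 29.2 V.
At B: distances to the source charges are 1.29 m, 1.91 m; V_B = Σ kqᵢ/rᵢ = 37.1 V.
ΔV = V_B − V_A = 7.91 V.
W_field = −qΔV = −(-3.31×10⁻⁹ C)(7.91 V) = 2.62×10⁻⁸ J.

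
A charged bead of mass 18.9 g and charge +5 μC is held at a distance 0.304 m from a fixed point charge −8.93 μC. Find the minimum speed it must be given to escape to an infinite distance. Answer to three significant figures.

To just escape, total mechanical energy must reach zero at infinity: ½mv²_min + U = 0, so ½mv²_min = −U = |kQq|/r.
|U| = |kQq|/r = (8.99×10⁹ N·m²/C²)(8.93×10⁻⁶)(5.00×10⁻⁶)/(0.304) = 1.32 J.
v_min = √(2|U|/m) = √(2·1.32/0.0189) = 11.8 m/s.

11.8 m/s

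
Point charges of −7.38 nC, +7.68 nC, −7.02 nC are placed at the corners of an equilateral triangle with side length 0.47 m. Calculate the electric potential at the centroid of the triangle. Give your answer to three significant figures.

-223 V

The total potential is the scalar sum of each charge's contribution, V = Σ kqᵢ/rᵢ.
The distance from each vertex to the centroid is a/√3 = 0.271 m.
V = k[(-7.38×10⁻⁹)/(0.271) + (7.68×10⁻⁹)/(0.271) + (-7.02×10⁻⁹)/(0.271)] = -223 V.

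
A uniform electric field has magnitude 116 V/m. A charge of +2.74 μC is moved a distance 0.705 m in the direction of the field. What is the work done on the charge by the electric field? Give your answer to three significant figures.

2.24×10⁻⁴ J

The potential change for a displacement 0.705 m in the direction of the field is ΔV = −Ed = -81.8 V.
W_field = −qΔV = 2.24×10⁻⁴ J.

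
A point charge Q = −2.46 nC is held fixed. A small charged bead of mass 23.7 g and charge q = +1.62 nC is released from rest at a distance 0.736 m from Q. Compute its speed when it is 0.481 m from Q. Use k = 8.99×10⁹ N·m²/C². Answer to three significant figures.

1.48×10⁻³ m/s

Only the electrostatic force acts, so mechanical energy is conserved: ½mv² = U₁ − U₂ = kQq(1/r₁ − 1/r₂).
U₁ − U₂ = (8.99×10⁹ N·m²/C²)(-2.46×10⁻⁹ C)(1.62×10⁻⁹ C)(1/0.736 − 1/0.481) = 2.58×10⁻⁸ J.
v = √(2·2.58×10⁻⁸/0.0237) = 1.48×10⁻³ m/s.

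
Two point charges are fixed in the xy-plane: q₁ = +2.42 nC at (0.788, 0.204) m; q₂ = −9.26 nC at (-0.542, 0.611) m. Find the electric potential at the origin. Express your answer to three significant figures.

Electric potential is a scalar, so the contributions from each charge add algebraically: V = Σ kqᵢ/rᵢ.
Distances from the field point to each charge: r₁ = 0.814 m, r₂ = 0.817 m.
V = k[(2.42×10⁻⁹)/(0.814) + (-9.26×10⁻⁹)/(0.817)] = -75.2 V.

-75.2 V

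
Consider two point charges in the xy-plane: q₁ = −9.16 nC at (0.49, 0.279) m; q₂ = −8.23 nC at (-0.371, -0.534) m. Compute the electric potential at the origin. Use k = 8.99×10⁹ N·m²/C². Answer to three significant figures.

-260 V

Electric potential is a scalar, so the contributions from each charge add algebraically: V = Σ kqᵢ/rᵢ.
Distances from the field point to each charge: r₁ = 0.564 m, r₂ = 0.650 m.
V = k[(-9.16×10⁻⁹)/(0.564) + (-8.23×10⁻⁹)/(0.650)] = -260 V.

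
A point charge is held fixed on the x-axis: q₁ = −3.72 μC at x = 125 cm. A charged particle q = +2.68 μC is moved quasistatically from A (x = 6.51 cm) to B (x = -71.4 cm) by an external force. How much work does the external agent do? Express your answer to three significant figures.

0.0300 J

For quasistatic motion the external work equals the change in potential energy: W_ext = qΔV = q(V_B − V_A).
At A: distance to the source charge is 1.18 m; V_A = kq₁/r = -2.82×10⁴ V.
At B: distance to the source charge is 1.96 m; V_B = kq₁/r = -1.70×10⁴ V.
ΔV = V_B − V_A = 1.12×10⁴ V.
W_ext = qΔV = (2.68×10⁻⁶ C)(1.12×10⁴ V) = 0.0300 J.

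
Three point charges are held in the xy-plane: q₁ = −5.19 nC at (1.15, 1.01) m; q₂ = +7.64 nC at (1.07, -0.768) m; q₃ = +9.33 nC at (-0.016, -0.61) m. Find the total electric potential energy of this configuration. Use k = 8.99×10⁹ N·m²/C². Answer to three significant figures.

The assembly work is the sum of pairwise potential energies, U = Σ_{i<j} kqᵢqⱼ/rᵢⱼ.
Pair separations: r₁₂ = 1.78 m, r₁₃ = 2.00 m, r₂₃ = 1.10 m.
U = (-2.00×10⁻⁷) + (-2.18×10⁻⁷) + (5.84×10⁻⁷) = 1.66×10⁻⁷ J.

1.66×10⁻⁷ J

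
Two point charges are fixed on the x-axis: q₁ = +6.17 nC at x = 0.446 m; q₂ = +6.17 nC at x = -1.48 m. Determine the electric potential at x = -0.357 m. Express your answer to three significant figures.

118 V

Electric potential is a scalar, so the contributions from each charge add algebraically: V = Σ kqᵢ/rᵢ.
Distances from the field point to each charge: r₁ = 0.803 m, r₂ = 1.12 m.
V = k[(6.17×10⁻⁹)/(0.803) + (6.17×10⁻⁹)/(1.12)] = 118 V.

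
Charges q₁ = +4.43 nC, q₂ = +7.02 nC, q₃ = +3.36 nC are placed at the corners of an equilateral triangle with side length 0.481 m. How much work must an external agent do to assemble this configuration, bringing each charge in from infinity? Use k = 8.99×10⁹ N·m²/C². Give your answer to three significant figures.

The assembly work is the sum of pairwise potential energies, U = Σ_{i<j} kqᵢqⱼ/rᵢⱼ.
All three pair separations equal the side length, 0.481 m.
U = (5.81×10⁻⁷) + (2.78×10⁻⁷) + (4.41×10⁻⁷) = 1.30×10⁻⁶ J.

1.30×10⁻⁶ J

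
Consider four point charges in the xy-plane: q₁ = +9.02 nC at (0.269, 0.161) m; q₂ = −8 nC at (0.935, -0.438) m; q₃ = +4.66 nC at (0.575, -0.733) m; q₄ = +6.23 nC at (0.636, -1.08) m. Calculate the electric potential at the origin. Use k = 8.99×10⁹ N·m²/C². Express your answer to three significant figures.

Electric potential is a scalar, so the contributions from each charge add algebraically: V = Σ kqᵢ/rᵢ.
Distances from the field point to each charge: r₁ = 0.313 m, r₂ = 1.03 m, r₃ = 0.932 m, r₄ = 1.25 m.
V = k[(9.02×10⁻⁹)/(0.313) + (-8.00×10⁻⁹)/(1.03) + (4.66×10⁻⁹)/(0.932) + (6.23×10⁻⁹)/(1.25)] = 279 V.

279 V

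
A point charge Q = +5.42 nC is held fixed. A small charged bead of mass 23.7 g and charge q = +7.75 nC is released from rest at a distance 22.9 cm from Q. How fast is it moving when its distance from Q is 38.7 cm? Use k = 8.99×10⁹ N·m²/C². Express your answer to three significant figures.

Only the electrostatic force acts, so mechanical energy is conserved: ½mv² = U₁ − U₂ = kQq(1/r₁ − 1/r₂).
U₁ − U₂ = (8.99×10⁹ N·m²/C²)(5.42×10⁻⁹ C)(7.75×10⁻⁹ C)(1/0.229 − 1/0.387) = 6.73×10⁻⁷ J.
v = √(2·6.73×10⁻⁷/0.0237) = 7.54×10⁻³ m/s.

7.54×10⁻³ m/s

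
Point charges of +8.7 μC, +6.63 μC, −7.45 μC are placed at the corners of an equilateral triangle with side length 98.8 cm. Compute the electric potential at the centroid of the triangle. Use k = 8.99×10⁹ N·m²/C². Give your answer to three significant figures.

Electric potential is a scalar, so the contributions from each charge add algebraically: V = Σ kqᵢ/rᵢ.
The distance from each vertex to the centroid is a/√3 = 0.570 m.
V = k[(8.70×10⁻⁶)/(0.570) + (6.63×10⁻⁶)/(0.570) + (-7.45×10⁻⁶)/(0.570)] = 1.24×10⁵ V.

1.24×10⁵ V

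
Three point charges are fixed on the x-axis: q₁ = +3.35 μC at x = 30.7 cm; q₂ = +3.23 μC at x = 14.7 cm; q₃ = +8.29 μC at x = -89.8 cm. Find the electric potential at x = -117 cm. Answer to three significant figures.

3.16×10⁵ V

Electric potential is a scalar, so the contributions from each charge add algebraically: V = Σ kqᵢ/rᵢ.
Distances from the field point to each charge: r₁ = 1.48 m, r₂ = 1.32 m, r₃ = 0.272 m.
V = k[(3.35×10⁻⁶)/(1.48) + (3.23×10⁻⁶)/(1.32) + (8.29×10⁻⁶)/(0.272)] = 3.16×10⁵ V.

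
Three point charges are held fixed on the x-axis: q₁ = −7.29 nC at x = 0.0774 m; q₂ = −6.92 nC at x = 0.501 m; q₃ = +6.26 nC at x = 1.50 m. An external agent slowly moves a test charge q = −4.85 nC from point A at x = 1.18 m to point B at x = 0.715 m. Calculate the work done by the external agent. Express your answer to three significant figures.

1.68×10⁻⁶ J

For quasistatic motion the external work equals the change in potential energy: W_ext = qΔV = q(V_B − V_A).
At A: distances to the source charges are 1.10 m, 0.679 m, 0.320 m; V_A = Σ kqᵢ/rᵢ = 24.8 V.
At B: distances to the source charges are 0.638 m, 0.214 m, 0.785 m; V_B = Σ kqᵢ/rᵢ = -322 V.
ΔV = V_B − V_A = -347 V.
W_ext = qΔV = (-4.85×10⁻⁹ C)(-347 V) = 1.68×10⁻⁶ J.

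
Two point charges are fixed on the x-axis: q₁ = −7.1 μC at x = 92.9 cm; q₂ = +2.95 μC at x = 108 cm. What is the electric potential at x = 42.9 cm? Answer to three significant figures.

Electric potential is a scalar, so the contributions from each charge add algebraically: V = Σ kqᵢ/rᵢ.
Distances from the field point to each charge: r₁ = 0.500 m, r₂ = 0.651 m.
V = k[(-7.10×10⁻⁶)/(0.500) + (2.95×10⁻⁶)/(0.651)] = -8.69×10⁴ V.

-8.69×10⁴ V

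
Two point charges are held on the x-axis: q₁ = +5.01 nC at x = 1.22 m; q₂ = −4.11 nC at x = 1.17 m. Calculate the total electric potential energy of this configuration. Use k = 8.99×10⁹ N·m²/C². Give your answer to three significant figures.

-3.70×10⁻⁶ J

The assembly work is the sum of pairwise potential energies, U = Σ_{i<j} kqᵢqⱼ/rᵢⱼ.
Pair separations: r₁₂ = 0.0500 m.
U = (-3.70×10⁻⁶) = -3.70×10⁻⁶ J.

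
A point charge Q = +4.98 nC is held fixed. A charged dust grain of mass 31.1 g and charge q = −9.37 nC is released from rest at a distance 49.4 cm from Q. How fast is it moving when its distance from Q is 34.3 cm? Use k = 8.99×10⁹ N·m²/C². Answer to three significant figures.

4.90×10⁻³ m/s

Only the electrostatic force acts, so mechanical energy is conserved: ½mv² = U₁ − U₂ = kQq(1/r₁ − 1/r₂).
U₁ − U₂ = (8.99×10⁹ N·m²/C²)(4.98×10⁻⁹ C)(-9.37×10⁻⁹ C)(1/0.494 − 1/0.343) = 3.74×10⁻⁷ J.
v = √(2·3.74×10⁻⁷/0.0311) = 4.90×10⁻³ m/s.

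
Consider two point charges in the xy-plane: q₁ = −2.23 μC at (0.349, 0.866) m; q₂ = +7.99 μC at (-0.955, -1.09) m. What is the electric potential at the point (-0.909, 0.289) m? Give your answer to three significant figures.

3.76×10⁴ V

Electric potential is a scalar, so the contributions from each charge add algebraically: V = Σ kqᵢ/rᵢ.
Distances from the field point to each charge: r₁ = 1.38 m, r₂ = 1.38 m.
V = k[(-2.23×10⁻⁶)/(1.38) + (7.99×10⁻⁶)/(1.38)] = 3.76×10⁴ V.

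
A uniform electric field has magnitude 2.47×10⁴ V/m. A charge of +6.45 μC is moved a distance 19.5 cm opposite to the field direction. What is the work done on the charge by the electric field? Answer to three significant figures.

-0.0311 J

The potential change for a displacement 19.5 cm opposite to the field direction is ΔV = +Ed = 4820 V.
W_field = −qΔV = -0.0311 J.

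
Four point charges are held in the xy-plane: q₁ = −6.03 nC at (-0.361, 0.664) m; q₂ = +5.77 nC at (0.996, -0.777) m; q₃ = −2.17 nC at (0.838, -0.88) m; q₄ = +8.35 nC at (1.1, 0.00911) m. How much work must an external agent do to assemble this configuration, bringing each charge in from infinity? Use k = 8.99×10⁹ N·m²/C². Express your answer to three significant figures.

The assembly work is the sum of pairwise potential energies, U = Σ_{i<j} kqᵢqⱼ/rᵢⱼ.
Pair separations: r₁₂ = 1.98 m, r₁₃ = 1.95 m, r₁₄ = 1.60 m, r₂₃ = 0.189 m, r₂₄ = 0.793 m, r₃₄ = 0.927 m.
Summing all 6 pair terms gives U = -6.07×10⁻⁷ J.

-6.07×10⁻⁷ J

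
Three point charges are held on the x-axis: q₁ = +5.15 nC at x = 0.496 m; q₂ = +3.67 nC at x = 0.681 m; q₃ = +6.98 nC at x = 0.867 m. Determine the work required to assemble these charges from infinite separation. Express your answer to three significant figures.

3.03×10⁻⁶ J

The assembly work is the sum of pairwise potential energies, U = Σ_{i<j} kqᵢqⱼ/rᵢⱼ.
Pair separations: r₁₂ = 0.185 m, r₁₃ = 0.371 m, r₂₃ = 0.186 m.
U = (9.18×10⁻⁷) + (8.71×10⁻⁷) + (1.24×10⁻⁶) = 3.03×10⁻⁶ J.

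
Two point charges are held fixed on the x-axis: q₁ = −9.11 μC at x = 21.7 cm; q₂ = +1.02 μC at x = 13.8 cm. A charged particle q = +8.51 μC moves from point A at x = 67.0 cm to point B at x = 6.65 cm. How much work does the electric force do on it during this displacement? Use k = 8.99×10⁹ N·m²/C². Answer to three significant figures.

The work done by the electric force is W_field = −ΔU = −q(V_B − V_A) = q(V_A − V_B).
At A: distances to the source charges are 0.453 m, 0.532 m; V_A = Σ kqᵢ/rᵢ = -1.64×10⁵ V.
At B: distances to the source charges are 0.150 m, 0.0715 m; V_B = Σ kqᵢ/rᵢ = -4.16×10⁵ V.
ΔV = V_B − V_A = -2.52×10⁵ V.
W_field = −qΔV = −(8.51×10⁻⁶ C)(-2.52×10⁵ V) = 2.15 J.

2.15 J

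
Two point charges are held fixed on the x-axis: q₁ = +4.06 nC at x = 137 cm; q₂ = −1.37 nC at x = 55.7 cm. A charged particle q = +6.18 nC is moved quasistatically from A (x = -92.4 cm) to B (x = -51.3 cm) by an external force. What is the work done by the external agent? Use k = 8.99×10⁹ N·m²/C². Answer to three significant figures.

1.72×10⁻⁹ J

For quasistatic motion the external work equals the change in potential energy: W_ext = qΔV = q(V_B − V_A).
At A: distances to the source charges are 2.29 m, 1.48 m; V_A = Σ kqᵢ/rᵢ = 7.59 V.
At B: distances to the source charges are 1.88 m, 1.07 m; V_B = Σ kqᵢ/rᵢ = 7.87 V.
ΔV = V_B − V_A = 0.278 V.
W_ext = qΔV = (6.18×10⁻⁹ C)(0.278 V) = 1.72×10⁻⁹ J.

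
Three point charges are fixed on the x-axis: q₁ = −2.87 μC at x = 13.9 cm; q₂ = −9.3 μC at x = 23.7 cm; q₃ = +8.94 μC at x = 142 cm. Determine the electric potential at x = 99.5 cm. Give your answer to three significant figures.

4.87×10⁴ V

The total potential is the scalar sum of each charge's contribution, V = Σ kqᵢ/rᵢ.
Distances from the field point to each charge: r₁ = 0.856 m, r₂ = 0.758 m, r₃ = 0.425 m.
V = k[(-2.87×10⁻⁶)/(0.856) + (-9.30×10⁻⁶)/(0.758) + (8.94×10⁻⁶)/(0.425)] = 4.87×10⁴ V.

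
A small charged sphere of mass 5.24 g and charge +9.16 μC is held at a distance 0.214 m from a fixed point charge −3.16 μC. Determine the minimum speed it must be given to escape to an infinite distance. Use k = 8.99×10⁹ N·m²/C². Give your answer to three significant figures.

21.5 m/s

To just escape, total mechanical energy must reach zero at infinity: ½mv²_min + U = 0, so ½mv²_min = −U = |kQq|/r.
|U| = |kQq|/r = (8.99×10⁹ N·m²/C²)(3.16×10⁻⁶)(9.16×10⁻⁶)/(0.214) = 1.22 J.
v_min = √(2|U|/m) = √(2·1.22/5.24×10⁻³) = 21.5 m/s.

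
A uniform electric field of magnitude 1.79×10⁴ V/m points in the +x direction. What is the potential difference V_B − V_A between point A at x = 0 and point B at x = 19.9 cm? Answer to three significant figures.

In a uniform field, potential decreases in the direction of E: V_B − V_A = −E·Δx.
V_B − V_A = −(1.79×10⁴ V/m)(0.199 m) = -3560 V.

-3560 V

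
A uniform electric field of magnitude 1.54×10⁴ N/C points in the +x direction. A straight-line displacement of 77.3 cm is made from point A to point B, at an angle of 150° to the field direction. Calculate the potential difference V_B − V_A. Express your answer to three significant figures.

Only the component of displacement along E changes the potential: ΔV = −E·d·cosθ.
ΔV = −(1.54×10⁴ V/m)(0.773 m)cos150° = 1.03×10⁴ V.

1.03×10⁴ V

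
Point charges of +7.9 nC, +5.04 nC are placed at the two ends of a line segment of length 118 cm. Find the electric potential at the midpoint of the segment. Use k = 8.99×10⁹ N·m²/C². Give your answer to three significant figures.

The total potential is the scalar sum of each charge's contribution, V = Σ kqᵢ/rᵢ.
Each charge is 0.590 m from the midpoint.
V = k[(7.90×10⁻⁹)/(0.590) + (5.04×10⁻⁹)/(0.590)] = 197 V.

197 V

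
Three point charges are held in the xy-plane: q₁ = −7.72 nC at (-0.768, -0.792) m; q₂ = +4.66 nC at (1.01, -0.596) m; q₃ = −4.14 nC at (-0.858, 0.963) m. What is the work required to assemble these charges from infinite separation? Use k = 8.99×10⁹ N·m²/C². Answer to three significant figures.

-8.86×10⁻⁸ J

The work to assemble the configuration equals its total potential energy, U = Σ kqᵢqⱼ/rᵢⱼ over all pairs.
Pair separations: r₁₂ = 1.79 m, r₁₃ = 1.76 m, r₂₃ = 2.43 m.
U = (-1.81×10⁻⁷) + (1.64×10⁻⁷) + (-7.13×10⁻⁸) = -8.86×10⁻⁸ J.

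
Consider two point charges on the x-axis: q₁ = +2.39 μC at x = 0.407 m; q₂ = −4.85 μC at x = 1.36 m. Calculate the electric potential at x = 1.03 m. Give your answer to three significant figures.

Electric potential is a scalar, so the contributions from each charge add algebraically: V = Σ kqᵢ/rᵢ.
Distances from the field point to each charge: r₁ = 0.623 m, r₂ = 0.330 m.
V = k[(2.39×10⁻⁶)/(0.623) + (-4.85×10⁻⁶)/(0.330)] = -9.76×10⁴ V.

-9.76×10⁴ V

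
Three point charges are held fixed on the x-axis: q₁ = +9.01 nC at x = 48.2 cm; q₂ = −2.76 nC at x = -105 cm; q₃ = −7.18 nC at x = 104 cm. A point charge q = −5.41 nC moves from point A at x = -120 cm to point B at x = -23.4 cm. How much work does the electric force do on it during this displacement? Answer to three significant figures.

The work done by the electric force is W_field = −ΔU = −q(V_B − V_A) = q(V_A − V_B).
At A: distances to the source charges are 1.68 m, 0.150 m, 2.24 m; V_A = Σ kqᵢ/rᵢ = -146 V.
At B: distances to the source charges are 0.716 m, 0.816 m, 1.27 m; V_B = Σ kqᵢ/rᵢ = 32.1 V.
ΔV = V_B − V_A = 178 V.
W_field = −qΔV = −(-5.41×10⁻⁹ C)(178 V) = 9.64×10⁻⁷ J.

9.64×10⁻⁷ J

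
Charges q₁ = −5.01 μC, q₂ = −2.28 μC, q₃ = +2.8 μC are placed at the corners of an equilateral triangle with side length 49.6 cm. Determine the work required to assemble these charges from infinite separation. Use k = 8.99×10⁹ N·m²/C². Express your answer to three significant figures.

-0.163 J

The assembly work is the sum of pairwise potential energies, U = Σ_{i<j} kqᵢqⱼ/rᵢⱼ.
All three pair separations equal the side length, 0.496 m.
U = (0.207) + (-0.254) + (-0.116) = -0.163 J.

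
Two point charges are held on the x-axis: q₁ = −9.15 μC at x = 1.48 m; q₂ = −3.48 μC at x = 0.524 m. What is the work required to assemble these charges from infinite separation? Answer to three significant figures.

0.299 J

The assembly work is the sum of pairwise potential energies, U = Σ_{i<j} kqᵢqⱼ/rᵢⱼ.
Pair separations: r₁₂ = 0.956 m.
U = (0.299) = 0.299 J.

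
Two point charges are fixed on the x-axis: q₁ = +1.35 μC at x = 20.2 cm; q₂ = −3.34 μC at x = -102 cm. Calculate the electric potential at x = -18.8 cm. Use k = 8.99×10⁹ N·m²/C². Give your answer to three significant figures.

-4970 V

Electric potential is a scalar, so the contributions from each charge add algebraically: V = Σ kqᵢ/rᵢ.
Distances from the field point to each charge: r₁ = 0.390 m, r₂ = 0.832 m.
V = k[(1.35×10⁻⁶)/(0.390) + (-3.34×10⁻⁶)/(0.832)] = -4970 V.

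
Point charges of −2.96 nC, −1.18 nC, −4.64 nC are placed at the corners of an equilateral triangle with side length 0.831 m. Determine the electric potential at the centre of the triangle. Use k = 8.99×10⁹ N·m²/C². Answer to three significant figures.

Electric potential is a scalar, so the contributions from each charge add algebraically: V = Σ kqᵢ/rᵢ.
The distance from each vertex to the centroid is a/√3 = 0.480 m.
V = k[(-2.96×10⁻⁹)/(0.480) + (-1.18×10⁻⁹)/(0.480) + (-4.64×10⁻⁹)/(0.480)] = -165 V.

-165 V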